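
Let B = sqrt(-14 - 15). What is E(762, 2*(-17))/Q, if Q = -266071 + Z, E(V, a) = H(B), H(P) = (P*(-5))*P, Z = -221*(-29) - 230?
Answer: -145/259892 ≈ -0.00055792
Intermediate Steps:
Z = 6179 (Z = 6409 - 230 = 6179)
B = I*sqrt(29) (B = sqrt(-29) = I*sqrt(29) ≈ 5.3852*I)
H(P) = -5*P**2 (H(P) = (-5*P)*P = -5*P**2)
E(V, a) = 145 (E(V, a) = -5*(I*sqrt(29))**2 = -5*(-29) = 145)
Q = -259892 (Q = -266071 + 6179 = -259892)
E(762, 2*(-17))/Q = 145/(-259892) = 145*(-1/259892) = -145/259892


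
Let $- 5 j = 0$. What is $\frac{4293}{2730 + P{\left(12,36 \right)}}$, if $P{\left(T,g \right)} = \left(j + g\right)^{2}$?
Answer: $\frac{1431}{1342} \approx 1.0663$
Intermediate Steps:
$j = 0$ ($j = \left(- \frac{1}{5}\right) 0 = 0$)
$P{\left(T,g \right)} = g^{2}$ ($P{\left(T,g \right)} = \left(0 + g\right)^{2} = g^{2}$)
$\frac{4293}{2730 + P{\left(12,36 \right)}} = \frac{4293}{2730 + 36^{2}} = \frac{4293}{2730 + 1296} = \frac{4293}{4026} = 4293 \cdot \frac{1}{4026} = \frac{1431}{1342}$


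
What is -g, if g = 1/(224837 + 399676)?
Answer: -1/624513 ≈ -1.6012e-6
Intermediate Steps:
g = 1/624513 ≈ 1.6012e-6
-g = -1*1/624513 = -1/624513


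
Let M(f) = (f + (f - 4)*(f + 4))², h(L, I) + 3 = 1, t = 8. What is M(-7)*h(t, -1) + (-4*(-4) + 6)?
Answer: -1330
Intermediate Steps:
h(L, I) = -2 (h(L, I) = -3 + 1 = -2)
M(f) = (f + (-4 + f)*(4 + f))²
M(-7)*h(t, -1) + (-4*(-4) + 6) = (-16 - 7 + (-7)²)²*(-2) + (-4*(-4) + 6) = (-16 - 7 + 49)²*(-2) + (16 + 6) = 26²*(-2) + 22 = 676*(-2) + 22 = -1352 + 22 = -1330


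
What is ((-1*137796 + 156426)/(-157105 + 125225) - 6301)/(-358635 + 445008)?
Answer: -20089451/275357124 ≈ -0.072958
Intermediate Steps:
((-1*137796 + 156426)/(-157105 + 125225) - 6301)/(-358635 + 445008) = ((-137796 + 156426)/(-31880) - 6301)/86373 = (18630*(-1/31880) - 6301)*(1/86373) = (-1863/3188 - 6301)*(1/86373) = -20089451/3188*1/86373 = -20089451/275357124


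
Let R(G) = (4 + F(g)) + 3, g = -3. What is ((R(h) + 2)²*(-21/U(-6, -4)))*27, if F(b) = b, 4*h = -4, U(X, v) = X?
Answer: 3402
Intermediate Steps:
h = -1 (h = (¼)*(-4) = -1)
R(G) = 4 (R(G) = (4 - 3) + 3 = 1 + 3 = 4)
((R(h) + 2)²*(-21/U(-6, -4)))*27 = ((4 + 2)²*(-21/(-6)))*27 = (6²*(-21*(-⅙)))*27 = (36*(7/2))*27 = 126*27 = 3402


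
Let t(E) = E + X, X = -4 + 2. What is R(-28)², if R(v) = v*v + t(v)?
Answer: 568516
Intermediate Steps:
X = -2
t(E) = -2 + E (t(E) = E - 2 = -2 + E)
R(v) = -2 + v + v² (R(v) = v*v + (-2 + v) = v² + (-2 + v) = -2 + v + v²)
R(-28)² = (-2 - 28 + (-28)²)² = (-2 - 28 + 784)² = 754² = 568516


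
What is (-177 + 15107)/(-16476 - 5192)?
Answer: -7465/10834 ≈ -0.68903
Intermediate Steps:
(-177 + 15107)/(-16476 - 5192) = 14930/(-21668) = 14930*(-1/21668) = -7465/10834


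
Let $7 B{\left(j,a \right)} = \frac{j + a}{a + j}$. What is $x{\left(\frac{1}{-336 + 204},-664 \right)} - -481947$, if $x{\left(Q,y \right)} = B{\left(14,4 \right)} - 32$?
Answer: $\frac{3373406}{7} \approx 4.8192 \cdot 10^{5}$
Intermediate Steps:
$B{\left(j,a \right)} = \frac{1}{7}$ ($B{\left(j,a \right)} = \frac{\left(j + a\right) \frac{1}{a + j}}{7} = \frac{\left(a + j\right) \frac{1}{a + j}}{7} = \frac{1}{7} \cdot 1 = \frac{1}{7}$)
$x{\left(Q,y \right)} = - \frac{223}{7}$ ($x{\left(Q,y \right)} = \frac{1}{7} - 32 = - \frac{223}{7}$)
$x{\left(\frac{1}{-336 + 204},-664 \right)} - -481947 = - \frac{223}{7} - -481947 = - \frac{223}{7} + 481947 = \frac{3373406}{7}$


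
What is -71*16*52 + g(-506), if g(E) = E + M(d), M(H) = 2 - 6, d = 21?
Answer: -59582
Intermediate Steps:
M(H) = -4
g(E) = -4 + E (g(E) = E - 4 = -4 + E)
-71*16*52 + g(-506) = -71*16*52 + (-4 - 506) = -1136*52 - 510 = -59072 - 510 = -59582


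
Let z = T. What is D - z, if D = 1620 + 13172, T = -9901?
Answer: 24693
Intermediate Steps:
D = 14792
z = -9901
D - z = 14792 - 1*(-9901) = 14792 + 9901 = 24693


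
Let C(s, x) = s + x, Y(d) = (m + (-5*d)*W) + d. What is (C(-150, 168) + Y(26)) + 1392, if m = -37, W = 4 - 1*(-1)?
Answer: 749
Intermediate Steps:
W = 5 (W = 4 + 1 = 5)
Y(d) = -37 - 24*d (Y(d) = (-37 - 5*d*5) + d = (-37 - 25*d) + d = -37 - 24*d)
(C(-150, 168) + Y(26)) + 1392 = ((-150 + 168) + (-37 - 24*26)) + 1392 = (18 + (-37 - 624)) + 1392 = (18 - 661) + 1392 = -643 + 1392 = 749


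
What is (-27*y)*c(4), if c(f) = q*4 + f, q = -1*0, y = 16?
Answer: -1728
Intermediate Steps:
q = 0
c(f) = f (c(f) = 0*4 + f = 0 + f = f)
(-27*y)*c(4) = -27*16*4 = -432*4 = -1728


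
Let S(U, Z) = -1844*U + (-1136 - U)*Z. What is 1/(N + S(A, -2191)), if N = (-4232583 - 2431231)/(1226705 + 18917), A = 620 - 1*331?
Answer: 622811/1612615655142 ≈ 3.8621e-7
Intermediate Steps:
A = 289 (A = 620 - 331 = 289)
S(U, Z) = -1844*U + Z*(-1136 - U)
N = -3331907/622811 (N = -6663814/1245622 = -6663814*1/1245622 = -3331907/622811 ≈ -5.3498)
1/(N + S(A, -2191)) = 1/(-3331907/622811 + (-1844*289 - 1136*(-2191) - 1*289*(-2191))) = 1/(-3331907/622811 + (-532916 + 2488976 + 633199)) = 1/(-3331907/622811 + 2589259) = 1/(1612615655142/622811) = 622811/1612615655142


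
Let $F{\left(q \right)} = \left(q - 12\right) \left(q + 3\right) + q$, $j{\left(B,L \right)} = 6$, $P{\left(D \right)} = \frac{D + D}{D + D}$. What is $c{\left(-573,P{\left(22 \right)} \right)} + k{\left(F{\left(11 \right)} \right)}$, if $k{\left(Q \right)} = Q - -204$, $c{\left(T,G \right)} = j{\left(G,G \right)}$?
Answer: $207$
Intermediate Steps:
$P{\left(D \right)} = 1$ ($P{\left(D \right)} = \frac{2 D}{2 D} = 2 D \frac{1}{2 D} = 1$)
$F{\left(q \right)} = q + \left(-12 + q\right) \left(3 + q\right)$ ($F{\left(q \right)} = \left(-12 + q\right) \left(3 + q\right) + q = q + \left(-12 + q\right) \left(3 + q\right)$)
$c{\left(T,G \right)} = 6$
$k{\left(Q \right)} = 204 + Q$ ($k{\left(Q \right)} = Q + 204 = 204 + Q$)
$c{\left(-573,P{\left(22 \right)} \right)} + k{\left(F{\left(11 \right)} \right)} = 6 + \left(204 - \left(124 - 121\right)\right) = 6 + \left(204 - 3\right) = 6 + 201 = 207$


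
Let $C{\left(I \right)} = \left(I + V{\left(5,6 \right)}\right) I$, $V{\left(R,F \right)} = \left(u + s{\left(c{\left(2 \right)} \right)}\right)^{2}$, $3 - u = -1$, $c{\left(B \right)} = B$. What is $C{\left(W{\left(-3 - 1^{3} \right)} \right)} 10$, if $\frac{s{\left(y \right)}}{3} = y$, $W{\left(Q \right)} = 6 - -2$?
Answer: $8640$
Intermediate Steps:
$W{\left(Q \right)} = 8$ ($W{\left(Q \right)} = 6 + 2 = 8$)
$s{\left(y \right)} = 3 y$
$u = 4$ ($u = 3 - -1 = 3 + 1 = 4$)
$V{\left(R,F \right)} = 100$ ($V{\left(R,F \right)} = \left(4 + 3 \cdot 2\right)^{2} = \left(4 + 6\right)^{2} = 10^{2} = 100$)
$C{\left(I \right)} = I \left(100 + I\right)$ ($C{\left(I \right)} = \left(I + 100\right) I = \left(100 + I\right) I = I \left(100 + I\right)$)
$C{\left(W{\left(-3 - 1^{3} \right)} \right)} 10 = 8 \left(100 + 8\right) 10 = 8 \cdot 108 \cdot 10 = 864 \cdot 10 = 8640$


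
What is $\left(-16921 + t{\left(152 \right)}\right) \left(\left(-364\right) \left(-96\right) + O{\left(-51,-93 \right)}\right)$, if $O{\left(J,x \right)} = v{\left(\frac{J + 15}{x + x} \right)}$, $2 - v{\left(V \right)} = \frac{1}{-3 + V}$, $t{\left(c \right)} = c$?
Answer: $- \frac{50983344077}{87} \approx -5.8602 \cdot 10^{8}$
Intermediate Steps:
$v{\left(V \right)} = 2 - \frac{1}{-3 + V}$
$O{\left(J,x \right)} = \frac{-7 + \frac{15 + J}{x}}{-3 + \frac{15 + J}{2 x}}$ ($O{\left(J,x \right)} = \frac{-7 + 2 \frac{J + 15}{x + x}}{-3 + \frac{J + 15}{x + x}} = \frac{-7 + 2 \frac{15 + J}{2 x}}{-3 + \frac{15 + J}{2 x}} = \frac{-7 + \frac{15 + J}{x}}{-3 + \frac{15 + J}{2 x}}$)
$\left(-16921 + t{\left(152 \right)}\right) \left(\left(-364\right) \left(-96\right) + O{\left(-51,-93 \right)}\right) = \left(-16921 + 152\right) \left(\left(-364\right) \left(-96\right) + \frac{2 \left(-15 - -51 + 7 \left(-93\right)\right)}{-15 - -51 + 6 \left(-93\right)}\right) = - 16769 \left(34944 + \frac{2 \left(-15 + 51 - 651\right)}{-15 + 51 - 558}\right) = - 16769 \left(34944 + 2 \frac{1}{-522} \left(-615\right)\right) = - 16769 \left(34944 + 2 \left(- \frac{1}{522}\right) \left(-615\right)\right) = - 16769 \left(34944 + \frac{205}{87}\right) = \left(-16769\right) \frac{3040333}{87} = - \frac{50983344077}{87}$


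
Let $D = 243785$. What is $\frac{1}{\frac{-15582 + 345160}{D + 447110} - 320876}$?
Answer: $- \frac{690895}{221691294442} \approx -3.1165 \cdot 10^{-6}$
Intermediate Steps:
$\frac{1}{\frac{-15582 + 345160}{D + 447110} - 320876} = \frac{1}{\frac{-15582 + 345160}{243785 + 447110} - 320876} = \frac{1}{\frac{329578}{690895} - 320876} = \frac{1}{- \frac{221691294442}{690895}} = - \frac{690895}{221691294442}$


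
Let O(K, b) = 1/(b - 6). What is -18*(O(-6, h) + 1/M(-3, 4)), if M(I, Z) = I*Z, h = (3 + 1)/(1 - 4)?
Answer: 87/22 ≈ 3.9545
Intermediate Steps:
h = -4/3 (h = 4/(-3) = 4*(-⅓) = -4/3 ≈ -1.3333)
O(K, b) = 1/(-6 + b)
-18*(O(-6, h) + 1/M(-3, 4)) = -18*(1/(-6 - 4/3) + 1/(-3*4)) = -18*(1/(-22/3) + 1/(-12)) = -18*(-3/22 - 1/12) = -18*(-29/132) = 87/22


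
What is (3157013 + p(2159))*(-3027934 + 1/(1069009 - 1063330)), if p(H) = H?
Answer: -54323975517010820/5679 ≈ -9.5658e+12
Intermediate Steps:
(3157013 + p(2159))*(-3027934 + 1/(1069009 - 1063330)) = (3157013 + 2159)*(-3027934 + 1/(1069009 - 1063330)) = 3159172*(-3027934 + 1/5679) = 3159172*(-17195637185/5679) = -54323975517010820/5679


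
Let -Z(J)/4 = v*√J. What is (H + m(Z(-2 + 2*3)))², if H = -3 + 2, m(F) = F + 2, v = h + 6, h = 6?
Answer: 9025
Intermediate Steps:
v = 12 (v = 6 + 6 = 12)
Z(J) = -48*√J
m(F) = 2 + F
H = -1
(H + m(Z(-2 + 2*3)))² = (-1 + (2 - 48*√(-2 + 2*3)))² = (-1 + (2 - 48*√(-2 + 6)))² = (-1 + (2 - 48*√4))² = (-1 + (2 - 48*2))² = (-1 + (2 - 96))² = (-1 - 94)² = (-95)² = 9025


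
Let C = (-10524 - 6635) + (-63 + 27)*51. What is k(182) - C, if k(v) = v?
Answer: 19177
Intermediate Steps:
C = -18995 (C = -17159 - 36*51 = -17159 - 1836 = -18995)
k(182) - C = 182 - 1*(-18995) = 182 + 18995 = 19177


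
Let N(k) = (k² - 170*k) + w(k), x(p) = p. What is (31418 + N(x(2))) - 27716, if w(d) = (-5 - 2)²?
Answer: 3415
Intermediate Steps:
w(d) = 49 (w(d) = (-7)² = 49)
N(k) = 49 + k² - 170*k (N(k) = (k² - 170*k) + 49 = 49 + k² - 170*k)
(31418 + N(x(2))) - 27716 = (31418 + (49 + 2² - 170*2)) - 27716 = (31418 + (49 + 4 - 340)) - 27716 = (31418 - 287) - 27716 = 31131 - 27716 = 3415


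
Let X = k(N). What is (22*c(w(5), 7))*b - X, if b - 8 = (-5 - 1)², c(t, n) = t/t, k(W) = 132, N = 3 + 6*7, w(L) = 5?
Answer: 836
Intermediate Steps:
N = 45 (N = 3 + 42 = 45)
c(t, n) = 1
b = 44 (b = 8 + (-5 - 1)² = 8 + (-6)² = 8 + 36 = 44)
X = 132
(22*c(w(5), 7))*b - X = (22*1)*44 - 1*132 = 22*44 - 132 = 968 - 132 = 836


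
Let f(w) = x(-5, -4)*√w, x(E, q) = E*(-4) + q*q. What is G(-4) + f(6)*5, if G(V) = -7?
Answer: -7 + 180*√6 ≈ 433.91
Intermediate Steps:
x(E, q) = q² - 4*E (x(E, q) = -4*E + q² = q² - 4*E)
f(w) = 36*√w (f(w) = ((-4)² - 4*(-5))*√w = (16 + 20)*√w = 36*√w)
G(-4) + f(6)*5 = -7 + (36*√6)*5 = -7 + 180*√6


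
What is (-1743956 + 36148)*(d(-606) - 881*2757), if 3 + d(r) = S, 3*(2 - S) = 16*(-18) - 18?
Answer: 4147951395328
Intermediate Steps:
S = 104 (S = 2 - (16*(-18) - 18)/3 = 2 - (-288 - 18)/3 = 2 - ⅓*(-306) = 2 + 102 = 104)
d(r) = 101 (d(r) = -3 + 104 = 101)
(-1743956 + 36148)*(d(-606) - 881*2757) = (-1743956 + 36148)*(101 - 881*2757) = -1707808*(101 - 2428917) = -1707808*(-2428816) = 4147951395328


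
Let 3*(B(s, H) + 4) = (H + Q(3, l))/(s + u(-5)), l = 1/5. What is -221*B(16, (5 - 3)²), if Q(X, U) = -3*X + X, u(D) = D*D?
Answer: 109174/123 ≈ 887.59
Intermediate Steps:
u(D) = D²
l = ⅕ (l = 1*(⅕) = ⅕ ≈ 0.20000)
Q(X, U) = -2*X
B(s, H) = -4 + (-6 + H)/(3*(25 + s)) (B(s, H) = -4 + ((H - 2*3)/(s + (-5)²))/3 = -4 + ((H - 6)/(s + 25))/3 = -4 + ((-6 + H)/(25 + s))/3 = -4 + (-6 + H)/(3*(25 + s)))
-221*B(16, (5 - 3)²) = -221*(-306 + (5 - 3)² - 12*16)/(3*(25 + 16)) = -221*(-306 + 2² - 192)/(3*41) = -221*(-306 + 4 - 192)/(3*41) = -221*(-494)/(3*41) = -221*(-494/123) = 109174/123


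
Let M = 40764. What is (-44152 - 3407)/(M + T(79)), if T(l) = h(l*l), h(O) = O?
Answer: -47559/47005 ≈ -1.0118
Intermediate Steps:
T(l) = l² (T(l) = l*l = l²)
(-44152 - 3407)/(M + T(79)) = (-44152 - 3407)/(40764 + 79²) = -47559/(40764 + 6241) = -47559/47005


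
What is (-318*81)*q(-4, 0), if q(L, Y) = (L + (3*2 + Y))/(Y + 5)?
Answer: -51516/5 ≈ -10303.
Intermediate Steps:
q(L, Y) = (6 + L + Y)/(5 + Y) (q(L, Y) = (L + (6 + Y))/(5 + Y) = (6 + L + Y)/(5 + Y))
(-318*81)*q(-4, 0) = (-318*81)*((6 - 4 + 0)/(5 + 0)) = -25758*2/5 = -51516/5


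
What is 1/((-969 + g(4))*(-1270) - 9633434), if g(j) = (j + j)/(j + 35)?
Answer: -39/327719516 ≈ -1.1900e-7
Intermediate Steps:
g(j) = 2*j/(35 + j) (g(j) = (2*j)/(35 + j) = 2*j/(35 + j))
1/((-969 + g(4))*(-1270) - 9633434) = 1/((-969 + 2*4/(35 + 4))*(-1270) - 9633434) = 1/((-969 + 2*4/39)*(-1270) - 9633434) = 1/((-969 + 2*4*(1/39))*(-1270) - 9633434) = 1/((-969 + 8/39)*(-1270) - 9633434) = 1/(-37783/39*(-1270) - 9633434) = 1/(47984410/39 - 9633434) = 1/(-327719516/39) = -39/327719516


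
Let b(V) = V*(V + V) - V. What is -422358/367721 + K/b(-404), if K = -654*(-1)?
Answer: -68900654877/60092230378 ≈ -1.1466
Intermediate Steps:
b(V) = -V + 2*V² (b(V) = V*(2*V) - V = 2*V² - V = -V + 2*V²)
K = 654
-422358/367721 + K/b(-404) = -422358/367721 + 654/((-404*(-1 + 2*(-404)))) = -422358*1/367721 + 654/((-404*(-1 - 808))) = -422358/367721 + 654/((-404*(-809))) = -422358/367721 + 654/326836 = -422358/367721 + 654*(1/326836) = -422358/367721 + 327/163418 = -68900654877/60092230378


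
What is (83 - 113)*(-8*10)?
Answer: 2400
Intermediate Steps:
(83 - 113)*(-8*10) = -30*(-80) = 2400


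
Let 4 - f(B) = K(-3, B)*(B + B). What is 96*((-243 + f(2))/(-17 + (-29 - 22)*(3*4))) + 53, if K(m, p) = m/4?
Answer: 55993/629 ≈ 89.019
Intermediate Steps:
K(m, p) = m/4 (K(m, p) = m*(¼) = m/4)
f(B) = 4 + 3*B/2 (f(B) = 4 - (¼)*(-3)*(B + B) = 4 - (-3)*2*B/4 = 4 - (-3)*B/2 = 4 + 3*B/2)
96*((-243 + f(2))/(-17 + (-29 - 22)*(3*4))) + 53 = 96*((-243 + (4 + (3/2)*2))/(-17 + (-29 - 22)*(3*4))) + 53 = 96*((-243 + (4 + 3))/(-17 - 51*12)) + 53 = 96*((-243 + 7)/(-17 - 612)) + 53 = 96*(-236/(-629)) + 53 = 96*(-236*(-1/629)) + 53 = 96*(236/629) + 53 = 22656/629 + 53 = 55993/629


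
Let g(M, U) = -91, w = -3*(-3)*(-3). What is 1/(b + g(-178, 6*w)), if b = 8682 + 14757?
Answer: 1/23348 ≈ 4.2830e-5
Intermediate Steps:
w = -27 (w = 9*(-3) = -27)
b = 23439
1/(b + g(-178, 6*w)) = 1/(23439 - 91) = 1/23348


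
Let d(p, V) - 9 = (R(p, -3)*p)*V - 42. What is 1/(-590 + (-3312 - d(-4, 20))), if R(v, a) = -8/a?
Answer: -3/10967 ≈ -0.00027355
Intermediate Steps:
d(p, V) = -33 + 8*V*p/3 (d(p, V) = 9 + (((-8/(-3))*p)*V - 42) = 9 + (((-8*(-⅓))*p)*V - 42) = 9 + ((8*p/3)*V - 42) = 9 + (8*V*p/3 - 42) = 9 + (-42 + 8*V*p/3) = -33 + 8*V*p/3)
1/(-590 + (-3312 - d(-4, 20))) = 1/(-590 + (-3312 - (-33 + (8/3)*20*(-4)))) = 1/(-590 + (-3312 - (-33 - 640/3))) = 1/(-590 + (-3312 - 1*(-739/3))) = 1/(-590 + (-3312 + 739/3)) = 1/(-590 - 9197/3) = 1/(-10967/3) = -3/10967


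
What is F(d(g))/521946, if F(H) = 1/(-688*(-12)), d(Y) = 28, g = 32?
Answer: 1/4309186176 ≈ 2.3206e-10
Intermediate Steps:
F(H) = 1/8256 (F(H) = -1/688*(-1/12) = 1/8256)
F(d(g))/521946 = (1/8256)/521946 = (1/8256)*(1/521946) = 1/4309186176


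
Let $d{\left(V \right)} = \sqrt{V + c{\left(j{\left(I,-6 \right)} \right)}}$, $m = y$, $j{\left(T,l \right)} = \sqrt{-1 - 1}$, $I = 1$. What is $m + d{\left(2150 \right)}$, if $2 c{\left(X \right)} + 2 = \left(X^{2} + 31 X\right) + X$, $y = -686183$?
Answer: $-686183 + 2 \sqrt{537 + 4 i \sqrt{2}} \approx -6.8614 \cdot 10^{5} + 0.24411 i$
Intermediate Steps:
$j{\left(T,l \right)} = i \sqrt{2}$ ($j{\left(T,l \right)} = \sqrt{-2} = i \sqrt{2}$)
$m = -686183$
$c{\left(X \right)} = -1 + \frac{X^{2}}{2} + 16 X$ ($c{\left(X \right)} = -1 + \frac{\left(X^{2} + 31 X\right) + X}{2} = -1 + \frac{X^{2} + 32 X}{2} = -1 + \left(\frac{X^{2}}{2} + 16 X\right) = -1 + \frac{X^{2}}{2} + 16 X$)
$d{\left(V \right)} = \sqrt{-2 + V + 16 i \sqrt{2}}$ ($d{\left(V \right)} = \sqrt{V + \left(-1 + \frac{\left(i \sqrt{2}\right)^{2}}{2} + 16 i \sqrt{2}\right)} = \sqrt{V + \left(-1 + \frac{1}{2} \left(-2\right) + 16 i \sqrt{2}\right)} = \sqrt{V - \left(2 - 16 i \sqrt{2}\right)} = \sqrt{-2 + V + 16 i \sqrt{2}}$)
$m + d{\left(2150 \right)} = -686183 + \sqrt{-2 + 2150 + 16 i \sqrt{2}} = -686183 + \sqrt{2148 + 16 i \sqrt{2}}$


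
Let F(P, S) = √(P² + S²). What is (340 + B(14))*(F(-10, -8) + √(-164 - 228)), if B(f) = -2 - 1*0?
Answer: 676*√41 + 4732*I*√2 ≈ 4328.5 + 6692.1*I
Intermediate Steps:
B(f) = -2 (B(f) = -2 + 0 = -2)
(340 + B(14))*(F(-10, -8) + √(-164 - 228)) = (340 - 2)*(√((-10)² + (-8)²) + √(-164 - 228)) = 338*(√(100 + 64) + √(-392)) = 338*(√164 + 14*I*√2) = 338*(2*√41 + 14*I*√2) = 676*√41 + 4732*I*√2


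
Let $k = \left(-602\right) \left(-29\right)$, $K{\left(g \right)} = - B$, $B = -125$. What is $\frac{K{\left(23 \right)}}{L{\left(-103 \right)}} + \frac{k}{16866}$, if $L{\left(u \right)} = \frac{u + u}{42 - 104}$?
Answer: $\frac{33576962}{868599} \approx 38.656$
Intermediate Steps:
$L{\left(u \right)} = - \frac{u}{31}$ ($L{\left(u \right)} = \frac{2 u}{-62} = 2 u \left(- \frac{1}{62}\right) = - \frac{u}{31}$)
$K{\left(g \right)} = 125$ ($K{\left(g \right)} = \left(-1\right) \left(-125\right) = 125$)
$k = 17458$
$\frac{K{\left(23 \right)}}{L{\left(-103 \right)}} + \frac{k}{16866} = \frac{125}{\left(- \frac{1}{31}\right) \left(-103\right)} + \frac{17458}{16866} = \frac{125}{\frac{103}{31}} + 17458 \cdot \frac{1}{16866} = 125 \cdot \frac{31}{103} + \frac{8729}{8433} = \frac{3875}{103} + \frac{8729}{8433} = \frac{33576962}{868599}$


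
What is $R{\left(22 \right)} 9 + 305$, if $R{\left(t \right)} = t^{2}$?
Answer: $4661$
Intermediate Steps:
$R{\left(22 \right)} 9 + 305 = 22^{2} \cdot 9 + 305 = 484 \cdot 9 + 305 = 4356 + 305 = 4661$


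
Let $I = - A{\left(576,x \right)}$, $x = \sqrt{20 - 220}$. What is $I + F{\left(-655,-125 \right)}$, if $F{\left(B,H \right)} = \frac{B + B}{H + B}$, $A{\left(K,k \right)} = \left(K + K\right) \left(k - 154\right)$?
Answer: $\frac{13837955}{78} - 11520 i \sqrt{2} \approx 1.7741 \cdot 10^{5} - 16292.0 i$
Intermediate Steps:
$x = 10 i \sqrt{2}$ ($x = \sqrt{-200} = 10 i \sqrt{2} \approx 14.142 i$)
$A{\left(K,k \right)} = 2 K \left(-154 + k\right)$
$I = 177408 - 11520 i \sqrt{2}$ ($I = - 2 \cdot 576 \left(-154 + 10 i \sqrt{2}\right) = - (-177408 + 11520 i \sqrt{2}) = 177408 - 11520 i \sqrt{2} \approx 1.7741 \cdot 10^{5} - 16292.0 i$)
$F{\left(B,H \right)} = \frac{2 B}{B + H}$
$I + F{\left(-655,-125 \right)} = \left(177408 - 11520 i \sqrt{2}\right) + 2 \left(-655\right) \frac{1}{-655 - 125} = \left(177408 - 11520 i \sqrt{2}\right) + 2 \left(-655\right) \frac{1}{-780} = \left(177408 - 11520 i \sqrt{2}\right) + 2 \left(-655\right) \left(- \frac{1}{780}\right) = \left(177408 - 11520 i \sqrt{2}\right) + \frac{131}{78} = \frac{13837955}{78} - 11520 i \sqrt{2}$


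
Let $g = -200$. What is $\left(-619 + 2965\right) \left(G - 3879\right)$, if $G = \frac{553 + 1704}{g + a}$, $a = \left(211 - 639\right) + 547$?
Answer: $- \frac{247468592}{27} \approx -9.1655 \cdot 10^{6}$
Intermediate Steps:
$a = 119$ ($a = -428 + 547 = 119$)
$G = - \frac{2257}{81}$ ($G = \frac{553 + 1704}{-200 + 119} = \frac{2257}{-81} = 2257 \left(- \frac{1}{81}\right) = - \frac{2257}{81} \approx -27.864$)
$\left(-619 + 2965\right) \left(G - 3879\right) = \left(-619 + 2965\right) \left(- \frac{2257}{81} - 3879\right) = 2346 \left(- \frac{316456}{81}\right) = - \frac{247468592}{27}$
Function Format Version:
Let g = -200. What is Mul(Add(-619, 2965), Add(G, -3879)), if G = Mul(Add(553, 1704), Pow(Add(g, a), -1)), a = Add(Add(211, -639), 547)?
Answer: Rational(-247468592, 27) ≈ -9.1655e+6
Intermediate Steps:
a = 119 (a = Add(-428, 547) = 119)
G = Rational(-2257, 81) (G = Mul(Add(553, 1704), Pow(Add(-200, 119), -1)) = Mul(2257, Pow(-81, -1)) = Mul(2257, Rational(-1, 81)) = Rational(-2257, 81) ≈ -27.864)
Mul(Add(-619, 2965), Add(G, -3879)) = Mul(Add(-619, 2965), Add(Rational(-2257, 81), -3879)) = Mul(2346, Rational(-316456, 81)) = Rational(-247468592, 27)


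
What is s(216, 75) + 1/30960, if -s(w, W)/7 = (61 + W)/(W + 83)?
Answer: -14736881/2445840 ≈ -6.0253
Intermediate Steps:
s(w, W) = -7*(61 + W)/(83 + W) (s(w, W) = -7*(61 + W)/(W + 83) = -7*(61 + W)/(83 + W))
s(216, 75) + 1/30960 = 7*(-61 - 1*75)/(83 + 75) + 1/30960 = 7*(-61 - 75)/158 + 1/30960 = 7*(1/158)*(-136) + 1/30960 = -476/79 + 1/30960 = -14736881/2445840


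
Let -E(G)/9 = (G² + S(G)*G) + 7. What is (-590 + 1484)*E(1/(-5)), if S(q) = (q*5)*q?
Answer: -56322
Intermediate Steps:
S(q) = 5*q² (S(q) = (5*q)*q = 5*q²)
E(G) = -63 - 45*G³ - 9*G² (E(G) = -9*((G² + (5*G²)*G) + 7) = -9*((G² + 5*G³) + 7) = -9*(7 + G² + 5*G³) = -63 - 45*G³ - 9*G²)
(-590 + 1484)*E(1/(-5)) = (-590 + 1484)*(-63 - 45*(1/(-5))³ - 9*(1/(-5))²) = 894*(-63 - 45*(-⅕)³ - 9*(-⅕)²) = 894*(-63 - 45*(-1/125) - 9*1/25) = 894*(-63 + 9/25 - 9/25) = 894*(-63) = -56322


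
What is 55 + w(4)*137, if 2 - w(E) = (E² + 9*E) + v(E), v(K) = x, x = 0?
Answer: -6795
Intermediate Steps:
v(K) = 0
w(E) = 2 - E² - 9*E (w(E) = 2 - ((E² + 9*E) + 0) = 2 - (E² + 9*E) = 2 + (-E² - 9*E) = 2 - E² - 9*E)
55 + w(4)*137 = 55 + (2 - 1*4² - 9*4)*137 = 55 + (2 - 1*16 - 36)*137 = 55 + (2 - 16 - 36)*137 = 55 - 50*137 = 55 - 6850 = -6795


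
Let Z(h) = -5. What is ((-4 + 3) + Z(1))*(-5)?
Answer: 30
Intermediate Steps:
((-4 + 3) + Z(1))*(-5) = ((-4 + 3) - 5)*(-5) = (-1 - 5)*(-5) = -6*(-5) = 30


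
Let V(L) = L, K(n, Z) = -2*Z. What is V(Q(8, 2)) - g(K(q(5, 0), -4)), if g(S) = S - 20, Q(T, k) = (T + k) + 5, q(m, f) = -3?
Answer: 27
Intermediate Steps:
Q(T, k) = 5 + T + k
g(S) = -20 + S
V(Q(8, 2)) - g(K(q(5, 0), -4)) = (5 + 8 + 2) - (-20 - 2*(-4)) = 15 - (-20 + 8) = 15 - 1*(-12) = 15 + 12 = 27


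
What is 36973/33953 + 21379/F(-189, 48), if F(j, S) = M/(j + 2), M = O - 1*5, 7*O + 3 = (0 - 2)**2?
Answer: 55892925345/67906 ≈ 8.2309e+5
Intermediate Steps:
O = 1/7 (O = -3/7 + (0 - 2)**2/7 = -3/7 + (1/7)*(-2)**2 = -3/7 + (1/7)*4 = -3/7 + 4/7 = 1/7 ≈ 0.14286)
M = -34/7 (M = 1/7 - 1*5 = 1/7 - 5 = -34/7 ≈ -4.8571)
F(j, S) = -34/(7*(2 + j)) (F(j, S) = -34/7/(j + 2) = -34/7/(2 + j) = -34/(7*(2 + j)))
36973/33953 + 21379/F(-189, 48) = 36973/33953 + 21379/((-34/(14 + 7*(-189)))) = 36973*(1/33953) + 21379/((-34/(14 - 1323))) = 36973/33953 + 21379/((-34/(-1309))) = 36973/33953 + 21379/((-34*(-1/1309))) = 36973/33953 + 21379/(2/77) = 36973/33953 + 21379*(77/2) = 36973/33953 + 1646183/2 = 55892925345/67906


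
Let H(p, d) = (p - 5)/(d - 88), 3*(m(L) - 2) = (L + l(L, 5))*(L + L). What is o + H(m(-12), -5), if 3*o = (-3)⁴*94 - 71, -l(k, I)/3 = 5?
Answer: 233620/93 ≈ 2512.0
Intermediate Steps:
l(k, I) = -15 (l(k, I) = -3*5 = -15)
m(L) = 2 + 2*L*(-15 + L)/3 (m(L) = 2 + ((L - 15)*(L + L))/3 = 2 + ((-15 + L)*(2*L))/3 = 2 + (2*L*(-15 + L))/3 = 2 + 2*L*(-15 + L)/3)
o = 7543/3 (o = ((-3)⁴*94 - 71)/3 = (81*94 - 71)/3 = (7614 - 71)/3 = (⅓)*7543 = 7543/3 ≈ 2514.3)
H(p, d) = (-5 + p)/(-88 + d)
o + H(m(-12), -5) = 7543/3 + (-5 + (2 - 10*(-12) + (⅔)*(-12)²))/(-88 - 5) = 7543/3 + (-5 + (2 + 120 + (⅔)*144))/(-93) = 7543/3 - (-5 + (2 + 120 + 96))/93 = 7543/3 - (-5 + 218)/93 = 7543/3 - 1/93*213 = 7543/3 - 71/31 = 233620/93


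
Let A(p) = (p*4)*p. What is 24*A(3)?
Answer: 864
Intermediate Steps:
A(p) = 4*p² (A(p) = (4*p)*p = 4*p²)
24*A(3) = 24*(4*3²) = 24*(4*9) = 24*36 = 864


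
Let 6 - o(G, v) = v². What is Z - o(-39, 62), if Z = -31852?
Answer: -28014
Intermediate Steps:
o(G, v) = 6 - v²
Z - o(-39, 62) = -31852 - (6 - 1*62²) = -31852 - (6 - 1*3844) = -31852 - (6 - 3844) = -31852 - 1*(-3838) = -31852 + 3838 = -28014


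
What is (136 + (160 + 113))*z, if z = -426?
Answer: -174234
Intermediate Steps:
(136 + (160 + 113))*z = (136 + (160 + 113))*(-426) = (136 + 273)*(-426) = 409*(-426) = -174234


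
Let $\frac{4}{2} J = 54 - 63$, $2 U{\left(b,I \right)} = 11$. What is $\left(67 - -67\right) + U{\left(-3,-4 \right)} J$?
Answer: $\frac{437}{4} \approx 109.25$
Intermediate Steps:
$U{\left(b,I \right)} = \frac{11}{2}$ ($U{\left(b,I \right)} = \frac{1}{2} \cdot 11 = \frac{11}{2}$)
$J = - \frac{9}{2}$ ($J = \frac{54 - 63}{2} = \frac{1}{2} \left(-9\right) = - \frac{9}{2} \approx -4.5$)
$\left(67 - -67\right) + U{\left(-3,-4 \right)} J = \left(67 - -67\right) + \frac{11}{2} \left(- \frac{9}{2}\right) = \left(67 + 67\right) - \frac{99}{4} = 134 - \frac{99}{4} = \frac{437}{4}$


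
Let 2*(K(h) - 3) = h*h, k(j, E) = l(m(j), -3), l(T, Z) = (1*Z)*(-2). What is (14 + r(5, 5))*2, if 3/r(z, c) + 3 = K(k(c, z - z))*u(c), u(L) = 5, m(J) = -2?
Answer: 477/17 ≈ 28.059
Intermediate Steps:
l(T, Z) = -2*Z (l(T, Z) = Z*(-2) = -2*Z)
k(j, E) = 6 (k(j, E) = -2*(-3) = 6)
K(h) = 3 + h²/2 (K(h) = 3 + (h*h)/2 = 3 + h²/2)
r(z, c) = 1/34 (r(z, c) = 3/(-3 + (3 + (½)*6²)*5) = 3/(-3 + (3 + (½)*36)*5) = 3/(-3 + (3 + 18)*5) = 3/(-3 + 21*5) = 3/(-3 + 105) = 3/102 = 3*(1/102) = 1/34)
(14 + r(5, 5))*2 = (14 + 1/34)*2 = (477/34)*2 = 477/17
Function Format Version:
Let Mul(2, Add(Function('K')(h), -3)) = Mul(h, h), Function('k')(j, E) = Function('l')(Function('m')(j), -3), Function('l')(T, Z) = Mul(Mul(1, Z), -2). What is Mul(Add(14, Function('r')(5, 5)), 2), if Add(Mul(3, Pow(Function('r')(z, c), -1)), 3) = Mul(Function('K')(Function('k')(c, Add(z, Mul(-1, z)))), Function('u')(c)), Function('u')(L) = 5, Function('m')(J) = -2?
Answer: Rational(477, 17) ≈ 28.059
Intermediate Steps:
Function('l')(T, Z) = Mul(-2, Z) (Function('l')(T, Z) = Mul(Z, -2) = Mul(-2, Z))
Function('k')(j, E) = 6 (Function('k')(j, E) = Mul(-2, -3) = 6)
Function('K')(h) = Add(3, Mul(Rational(1, 2), Pow(h, 2))) (Function('K')(h) = Add(3, Mul(Rational(1, 2), Mul(h, h))) = Add(3, Mul(Rational(1, 2), Pow(h, 2))))
Function('r')(z, c) = Rational(1, 34) (Function('r')(z, c) = Mul(3, Pow(Add(-3, Mul(Add(3, Mul(Rational(1, 2), Pow(6, 2))), 5)), -1)) = Mul(3, Pow(Add(-3, Mul(Add(3, Mul(Rational(1, 2), 36)), 5)), -1)) = Mul(3, Pow(Add(-3, Mul(Add(3, 18), 5)), -1)) = Mul(3, Pow(Add(-3, Mul(21, 5)), -1)) = Mul(3, Pow(Add(-3, 105), -1)) = Mul(3, Pow(102, -1)) = Mul(3, Rational(1, 102)) = Rational(1, 34))
Mul(Add(14, Function('r')(5, 5)), 2) = Mul(Add(14, Rational(1, 34)), 2) = Mul(Rational(477, 34), 2) = Rational(477, 17)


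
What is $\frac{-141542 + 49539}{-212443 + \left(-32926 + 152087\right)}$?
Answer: $\frac{92003}{93282} \approx 0.98629$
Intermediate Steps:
$\frac{-141542 + 49539}{-212443 + \left(-32926 + 152087\right)} = - \frac{92003}{-212443 + 119161} = - \frac{92003}{-93282} = \left(-92003\right) \left(- \frac{1}{93282}\right) = \frac{92003}{93282}$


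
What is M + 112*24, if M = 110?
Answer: 2798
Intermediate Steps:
M + 112*24 = 110 + 112*24 = 110 + 2688 = 2798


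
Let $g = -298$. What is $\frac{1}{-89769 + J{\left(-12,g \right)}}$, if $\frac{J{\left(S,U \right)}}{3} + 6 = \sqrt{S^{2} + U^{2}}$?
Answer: $- \frac{29929}{2686968279} - \frac{2 \sqrt{22237}}{2686968279} \approx -1.125 \cdot 10^{-5}$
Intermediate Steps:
$J{\left(S,U \right)} = -18 + 3 \sqrt{S^{2} + U^{2}}$
$\frac{1}{-89769 + J{\left(-12,g \right)}} = \frac{1}{-89769 - \left(18 - 3 \sqrt{\left(-12\right)^{2} + \left(-298\right)^{2}}\right)} = \frac{1}{-89769 - \left(18 - 3 \sqrt{144 + 88804}\right)} = \frac{1}{-89769 - \left(18 - 3 \sqrt{88948}\right)} = \frac{1}{-89769 - \left(18 - 3 \cdot 2 \sqrt{22237}\right)} = \frac{1}{-89769 - \left(18 - 6 \sqrt{22237}\right)} = \frac{1}{-89787 + 6 \sqrt{22237}}$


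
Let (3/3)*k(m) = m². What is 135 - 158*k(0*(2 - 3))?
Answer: 135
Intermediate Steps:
k(m) = m²
135 - 158*k(0*(2 - 3)) = 135 - 158*(0*(2 - 3))² = 135 - 158*(0*(-1))² = 135 - 158*0² = 135 - 158*0 = 135 + 0 = 135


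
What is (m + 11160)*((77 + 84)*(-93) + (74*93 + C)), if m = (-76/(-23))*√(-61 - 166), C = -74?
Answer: -91121400 - 26980*I*√227 ≈ -9.1121e+7 - 4.0649e+5*I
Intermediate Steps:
m = 76*I*√227/23 (m = (-76*(-1/23))*√(-227) = 76*(I*√227)/23 = 76*I*√227/23 ≈ 49.785*I)
(m + 11160)*((77 + 84)*(-93) + (74*93 + C)) = (76*I*√227/23 + 11160)*((77 + 84)*(-93) + (74*93 - 74)) = (11160 + 76*I*√227/23)*(161*(-93) + (6882 - 74)) = (11160 + 76*I*√227/23)*(-14973 + 6808) = (11160 + 76*I*√227/23)*(-8165) = -91121400 - 26980*I*√227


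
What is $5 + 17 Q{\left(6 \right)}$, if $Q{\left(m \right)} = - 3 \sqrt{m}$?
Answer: $5 - 51 \sqrt{6} \approx -119.92$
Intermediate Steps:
$5 + 17 Q{\left(6 \right)} = 5 + 17 \left(- 3 \sqrt{6}\right) = 5 - 51 \sqrt{6}$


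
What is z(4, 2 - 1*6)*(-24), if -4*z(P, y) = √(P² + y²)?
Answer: 24*√2 ≈ 33.941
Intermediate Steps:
z(P, y) = -√(P² + y²)/4
z(4, 2 - 1*6)*(-24) = -√(4² + (2 - 1*6)²)/4*(-24) = -√(16 + (2 - 6)²)/4*(-24) = -√(16 + (-4)²)/4*(-24) = -√(16 + 16)/4*(-24) = -√2*(-24) = 24*√2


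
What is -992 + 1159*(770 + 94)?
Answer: 1000384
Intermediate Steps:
-992 + 1159*(770 + 94) = -992 + 1159*864 = -992 + 1001376 = 1000384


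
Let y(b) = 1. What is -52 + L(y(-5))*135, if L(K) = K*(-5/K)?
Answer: -727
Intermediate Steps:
L(K) = -5
-52 + L(y(-5))*135 = -52 - 5*135 = -52 - 675 = -727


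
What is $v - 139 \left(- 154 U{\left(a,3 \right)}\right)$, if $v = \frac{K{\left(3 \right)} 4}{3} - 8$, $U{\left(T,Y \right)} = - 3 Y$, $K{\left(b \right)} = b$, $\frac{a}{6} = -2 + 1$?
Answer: $-192658$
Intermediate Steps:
$a = -6$ ($a = 6 \left(-2 + 1\right) = 6 \left(-1\right) = -6$)
$v = -4$ ($v = \frac{3 \cdot 4}{3} - 8 = 12 \cdot \frac{1}{3} - 8 = 4 - 8 = -4$)
$v - 139 \left(- 154 U{\left(a,3 \right)}\right) = -4 - 139 \left(- 154 \left(\left(-3\right) 3\right)\right) = -4 - 139 \left(\left(-154\right) \left(-9\right)\right) = -4 - 192654 = -192658$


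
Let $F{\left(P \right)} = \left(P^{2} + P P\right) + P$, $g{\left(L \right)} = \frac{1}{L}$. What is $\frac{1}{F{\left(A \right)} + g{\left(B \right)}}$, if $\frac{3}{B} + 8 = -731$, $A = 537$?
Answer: $\frac{3}{1731086} \approx 1.733 \cdot 10^{-6}$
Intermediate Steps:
$B = - \frac{3}{739}$ ($B = \frac{3}{-8 - 731} = \frac{3}{-739} = 3 \left(- \frac{1}{739}\right) = - \frac{3}{739} \approx -0.0040595$)
$F{\left(P \right)} = P + 2 P^{2}$ ($F{\left(P \right)} = \left(P^{2} + P^{2}\right) + P = 2 P^{2} + P = P + 2 P^{2}$)
$\frac{1}{F{\left(A \right)} + g{\left(B \right)}} = \frac{1}{537 \left(1 + 2 \cdot 537\right) + \frac{1}{- \frac{3}{739}}} = \frac{1}{537 \left(1 + 1074\right) - \frac{739}{3}} = \frac{1}{537 \cdot 1075 - \frac{739}{3}} = \frac{1}{577275 - \frac{739}{3}} = \frac{1}{\frac{1731086}{3}} = \frac{3}{1731086}$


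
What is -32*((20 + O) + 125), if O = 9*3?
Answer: -5504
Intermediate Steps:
O = 27
-32*((20 + O) + 125) = -32*((20 + 27) + 125) = -32*(47 + 125) = -32*172 = -5504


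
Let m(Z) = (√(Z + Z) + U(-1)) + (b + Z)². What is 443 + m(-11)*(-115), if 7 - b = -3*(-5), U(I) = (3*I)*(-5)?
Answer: -42797 - 115*I*√22 ≈ -42797.0 - 539.4*I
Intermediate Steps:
U(I) = -15*I
b = -8 (b = 7 - (-3)*(-5) = 7 - 1*15 = 7 - 15 = -8)
m(Z) = 15 + (-8 + Z)² + √2*√Z (m(Z) = (√(Z + Z) - 15*(-1)) + (-8 + Z)² = (√(2*Z) + 15) + (-8 + Z)² = (√2*√Z + 15) + (-8 + Z)² = (15 + √2*√Z) + (-8 + Z)² = 15 + (-8 + Z)² + √2*√Z)
443 + m(-11)*(-115) = 443 + (15 + (-8 - 11)² + √2*√(-11))*(-115) = 443 + (15 + (-19)² + √2*(I*√11))*(-115) = 443 + (15 + 361 + I*√22)*(-115) = 443 + (376 + I*√22)*(-115) = 443 + (-43240 - 115*I*√22) = -42797 - 115*I*√22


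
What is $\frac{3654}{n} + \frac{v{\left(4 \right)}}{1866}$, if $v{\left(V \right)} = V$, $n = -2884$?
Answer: $- \frac{243101}{192198} \approx -1.2648$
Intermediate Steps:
$\frac{3654}{n} + \frac{v{\left(4 \right)}}{1866} = \frac{3654}{-2884} + \frac{4}{1866} = 3654 \left(- \frac{1}{2884}\right) + 4 \cdot \frac{1}{1866} = - \frac{261}{206} + \frac{2}{933} = - \frac{243101}{192198}$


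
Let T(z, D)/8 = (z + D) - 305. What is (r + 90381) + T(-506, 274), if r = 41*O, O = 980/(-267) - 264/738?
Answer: 22940599/267 ≈ 85920.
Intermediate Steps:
O = -44096/10947 (O = 980*(-1/267) - 264*1/738 = -980/267 - 44/123 = -44096/10947 ≈ -4.0281)
T(z, D) = -2440 + 8*D + 8*z (T(z, D) = 8*((z + D) - 305) = 8*((D + z) - 305) = 8*(-305 + D + z) = -2440 + 8*D + 8*z)
r = -44096/267 (r = 41*(-44096/10947) = -44096/267 ≈ -165.15)
(r + 90381) + T(-506, 274) = (-44096/267 + 90381) + (-2440 + 8*274 + 8*(-506)) = 24087631/267 + (-2440 + 2192 - 4048) = 24087631/267 - 4296 = 22940599/267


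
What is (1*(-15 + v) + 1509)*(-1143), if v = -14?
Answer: -1691640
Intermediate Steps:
(1*(-15 + v) + 1509)*(-1143) = (1*(-15 - 14) + 1509)*(-1143) = (1*(-29) + 1509)*(-1143) = (-29 + 1509)*(-1143) = 1480*(-1143) = -1691640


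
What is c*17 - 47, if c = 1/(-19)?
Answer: -910/19 ≈ -47.895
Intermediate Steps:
c = -1/19 ≈ -0.052632
c*17 - 47 = -1/19*17 - 47 = -17/19 - 47 = -910/19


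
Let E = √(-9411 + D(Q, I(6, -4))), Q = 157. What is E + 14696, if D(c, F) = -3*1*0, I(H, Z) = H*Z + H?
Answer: 14696 + I*√9411 ≈ 14696.0 + 97.01*I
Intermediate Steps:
I(H, Z) = H + H*Z
D(c, F) = 0 (D(c, F) = -3*0 = 0)
E = I*√9411 (E = √(-9411 + 0) = √(-9411) = I*√9411 ≈ 97.01*I)
E + 14696 = I*√9411 + 14696 = 14696 + I*√9411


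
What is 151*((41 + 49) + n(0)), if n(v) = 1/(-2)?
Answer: 27029/2 ≈ 13515.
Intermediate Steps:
n(v) = -1/2
151*((41 + 49) + n(0)) = 151*((41 + 49) - 1/2) = 151*(90 - 1/2) = 151*(179/2) = 27029/2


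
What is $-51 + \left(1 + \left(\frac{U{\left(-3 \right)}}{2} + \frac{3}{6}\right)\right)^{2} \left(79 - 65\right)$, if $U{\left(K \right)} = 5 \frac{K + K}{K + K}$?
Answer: $173$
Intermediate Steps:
$U{\left(K \right)} = 5$ ($U{\left(K \right)} = 5 \frac{2 K}{2 K} = 5 \cdot 2 K \frac{1}{2 K} = 5 \cdot 1 = 5$)
$-51 + \left(1 + \left(\frac{U{\left(-3 \right)}}{2} + \frac{3}{6}\right)\right)^{2} \left(79 - 65\right) = -51 + \left(1 + \left(\frac{5}{2} + \frac{3}{6}\right)\right)^{2} \left(79 - 65\right) = -51 + \left(1 + \left(5 \cdot \frac{1}{2} + 3 \cdot \frac{1}{6}\right)\right)^{2} \cdot 14 = -51 + \left(1 + \left(\frac{5}{2} + \frac{1}{2}\right)\right)^{2} \cdot 14 = -51 + \left(1 + 3\right)^{2} \cdot 14 = -51 + 4^{2} \cdot 14 = -51 + 16 \cdot 14 = -51 + 224 = 173$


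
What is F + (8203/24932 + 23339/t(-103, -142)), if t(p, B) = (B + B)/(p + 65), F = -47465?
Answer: -78492696061/1770172 ≈ -44342.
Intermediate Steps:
t(p, B) = 2*B/(65 + p) (t(p, B) = (2*B)/(65 + p) = 2*B/(65 + p))
F + (8203/24932 + 23339/t(-103, -142)) = -47465 + (8203/24932 + 23339/((2*(-142)/(65 - 103)))) = -47465 + (8203*(1/24932) + 23339/((2*(-142)/(-38)))) = -47465 + (8203/24932 + 23339/((2*(-142)*(-1/38)))) = -47465 + (8203/24932 + 23339/(142/19)) = -47465 + (8203/24932 + 23339*(19/142)) = -47465 + (8203/24932 + 443441/142) = -47465 + 5528517919/1770172 = -78492696061/1770172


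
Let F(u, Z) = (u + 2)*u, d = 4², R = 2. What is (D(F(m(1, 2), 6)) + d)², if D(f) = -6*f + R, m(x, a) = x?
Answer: 0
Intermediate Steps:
d = 16
F(u, Z) = u*(2 + u) (F(u, Z) = (2 + u)*u = u*(2 + u))
D(f) = 2 - 6*f (D(f) = -6*f + 2 = 2 - 6*f)
(D(F(m(1, 2), 6)) + d)² = ((2 - 6*(2 + 1)) + 16)² = ((2 - 6*3) + 16)² = ((2 - 18) + 16)² = (-16 + 16)² = 0² = 0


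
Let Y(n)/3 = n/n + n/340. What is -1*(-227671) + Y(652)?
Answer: 19352779/85 ≈ 2.2768e+5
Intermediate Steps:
Y(n) = 3 + 3*n/340 (Y(n) = 3*(n/n + n/340) = 3*(1 + n*(1/340)) = 3*(1 + n/340) = 3 + 3*n/340)
-1*(-227671) + Y(652) = -1*(-227671) + (3 + (3/340)*652) = 227671 + (3 + 489/85) = 227671 + 744/85 = 19352779/85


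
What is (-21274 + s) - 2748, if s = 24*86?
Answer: -21958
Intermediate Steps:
s = 2064
(-21274 + s) - 2748 = (-21274 + 2064) - 2748 = -19210 - 2748 = -21958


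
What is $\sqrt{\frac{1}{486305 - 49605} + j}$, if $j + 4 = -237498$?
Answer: $\frac{i \sqrt{452932677883433}}{43670} \approx 487.34 i$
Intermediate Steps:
$j = -237502$ ($j = -4 - 237498 = -237502$)
$\sqrt{\frac{1}{486305 - 49605} + j} = \sqrt{\frac{1}{486305 - 49605} - 237502} = \sqrt{\frac{1}{436700} - 237502} = \sqrt{- \frac{103717123399}{436700}} = \frac{i \sqrt{452932677883433}}{43670}$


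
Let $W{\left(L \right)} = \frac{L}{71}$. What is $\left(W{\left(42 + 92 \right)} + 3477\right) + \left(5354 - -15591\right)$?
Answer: $\frac{1734096}{71} \approx 24424.0$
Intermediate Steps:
$W{\left(L \right)} = \frac{L}{71}$ ($W{\left(L \right)} = L \frac{1}{71} = \frac{L}{71}$)
$\left(W{\left(42 + 92 \right)} + 3477\right) + \left(5354 - -15591\right) = \left(\frac{42 + 92}{71} + 3477\right) + \left(5354 - -15591\right) = \left(\frac{1}{71} \cdot 134 + 3477\right) + \left(5354 + 15591\right) = \left(\frac{134}{71} + 3477\right) + 20945 = \frac{247001}{71} + 20945 = \frac{1734096}{71}$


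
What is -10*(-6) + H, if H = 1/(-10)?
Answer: 599/10 ≈ 59.900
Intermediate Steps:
H = -⅒ ≈ -0.10000
-10*(-6) + H = -10*(-6) - ⅒ = 60 - ⅒ = 599/10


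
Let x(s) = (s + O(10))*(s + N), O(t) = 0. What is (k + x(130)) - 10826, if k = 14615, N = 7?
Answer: 21599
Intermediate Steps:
x(s) = s*(7 + s) (x(s) = (s + 0)*(s + 7) = s*(7 + s))
(k + x(130)) - 10826 = (14615 + 130*(7 + 130)) - 10826 = (14615 + 130*137) - 10826 = (14615 + 17810) - 10826 = 32425 - 10826 = 21599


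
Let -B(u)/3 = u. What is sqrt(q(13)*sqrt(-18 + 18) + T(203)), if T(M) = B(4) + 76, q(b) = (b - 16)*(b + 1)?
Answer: 8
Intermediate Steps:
q(b) = (1 + b)*(-16 + b) (q(b) = (-16 + b)*(1 + b) = (1 + b)*(-16 + b))
B(u) = -3*u
T(M) = 64 (T(M) = -3*4 + 76 = -12 + 76 = 64)
sqrt(q(13)*sqrt(-18 + 18) + T(203)) = sqrt((-16 + 13**2 - 15*13)*sqrt(-18 + 18) + 64) = sqrt((-16 + 169 - 195)*sqrt(0) + 64) = sqrt(-42*0 + 64) = sqrt(0 + 64) = sqrt(64) = 8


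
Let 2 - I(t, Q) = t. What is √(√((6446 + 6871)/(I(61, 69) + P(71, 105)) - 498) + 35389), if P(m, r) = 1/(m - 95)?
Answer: √(71057183821 + 1417*I*√1452813258)/1417 ≈ 188.12 + 0.071494*I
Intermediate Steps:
P(m, r) = 1/(-95 + m)
I(t, Q) = 2 - t
√(√((6446 + 6871)/(I(61, 69) + P(71, 105)) - 498) + 35389) = √(√((6446 + 6871)/((2 - 1*61) + 1/(-95 + 71)) - 498) + 35389) = √(√(13317/((2 - 61) + 1/(-24)) - 498) + 35389) = √(√(13317/(-59 - 1/24) - 498) + 35389) = √(√(13317/(-1417/24) - 498) + 35389) = √(√(13317*(-24/1417) - 498) + 35389) = √(√(-319608/1417 - 498) + 35389) = √(√(-1025274/1417) + 35389) = √(I*√1452813258/1417 + 35389) = √(35389 + I*√1452813258/1417)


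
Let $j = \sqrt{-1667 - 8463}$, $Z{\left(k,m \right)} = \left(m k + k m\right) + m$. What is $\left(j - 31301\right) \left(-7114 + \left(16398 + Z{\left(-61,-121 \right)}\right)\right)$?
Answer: $-748876425 + 23925 i \sqrt{10130} \approx -7.4888 \cdot 10^{8} + 2.408 \cdot 10^{6} i$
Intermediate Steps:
$Z{\left(k,m \right)} = m + 2 k m$ ($Z{\left(k,m \right)} = \left(k m + k m\right) + m = 2 k m + m = m + 2 k m$)
$j = i \sqrt{10130}$ ($j = \sqrt{-10130} = i \sqrt{10130} \approx 100.65 i$)
$\left(j - 31301\right) \left(-7114 + \left(16398 + Z{\left(-61,-121 \right)}\right)\right) = \left(i \sqrt{10130} - 31301\right) \left(-7114 + \left(16398 - 121 \left(1 + 2 \left(-61\right)\right)\right)\right) = \left(-31301 + i \sqrt{10130}\right) \left(-7114 + \left(16398 - 121 \left(1 - 122\right)\right)\right) = \left(-31301 + i \sqrt{10130}\right) \left(-7114 + \left(16398 - -14641\right)\right) = \left(-31301 + i \sqrt{10130}\right) \left(-7114 + \left(16398 + 14641\right)\right) = \left(-31301 + i \sqrt{10130}\right) \left(-7114 + 31039\right) = \left(-31301 + i \sqrt{10130}\right) 23925 = -748876425 + 23925 i \sqrt{10130}$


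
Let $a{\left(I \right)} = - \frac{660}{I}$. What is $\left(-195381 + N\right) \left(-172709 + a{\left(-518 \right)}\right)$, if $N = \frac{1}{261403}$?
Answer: $\frac{326367109588606306}{9671911} \approx 3.3744 \cdot 10^{10}$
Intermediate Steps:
$N = \frac{1}{261403} \approx 3.8255 \cdot 10^{-6}$
$\left(-195381 + N\right) \left(-172709 + a{\left(-518 \right)}\right) = \left(-195381 + \frac{1}{261403}\right) \left(-172709 - \frac{660}{-518}\right) = - \frac{51073179542 \left(-172709 - - \frac{330}{259}\right)}{261403} = - \frac{51073179542 \left(-172709 + \frac{330}{259}\right)}{261403} = \left(- \frac{51073179542}{261403}\right) \left(- \frac{44731301}{259}\right) = \frac{326367109588606306}{9671911}$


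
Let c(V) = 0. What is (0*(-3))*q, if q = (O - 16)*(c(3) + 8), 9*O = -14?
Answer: 0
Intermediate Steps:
O = -14/9 (O = (1/9)*(-14) = -14/9 ≈ -1.5556)
q = -1264/9 (q = (-14/9 - 16)*(0 + 8) = -158/9*8 = -1264/9 ≈ -140.44)
(0*(-3))*q = (0*(-3))*(-1264/9) = 0*(-1264/9) = 0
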